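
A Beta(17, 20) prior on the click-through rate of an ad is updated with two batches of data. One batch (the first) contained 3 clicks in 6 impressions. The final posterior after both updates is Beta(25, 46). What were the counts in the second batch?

Because Beta–binomial updating is additive in the counts, the combined data contributed (α_post−α_prior, β_post−β_prior) successes and failures.
Total across both batches: 25−17=8 clicks, 46−20=26 non-clicks.
Subtract the first batch: 8−3=5 clicks and 26−3=23 non-clicks.

5 clicks and 23 non-clicks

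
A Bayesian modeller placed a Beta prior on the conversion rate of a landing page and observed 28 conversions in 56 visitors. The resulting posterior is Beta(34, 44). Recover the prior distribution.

A Beta(a, b) prior with s successes and f failures in binomial data gives a Beta(a+s, b+f) posterior.
Subtract the data counts: 34−28=6, 44−28=16.

Beta(6, 16)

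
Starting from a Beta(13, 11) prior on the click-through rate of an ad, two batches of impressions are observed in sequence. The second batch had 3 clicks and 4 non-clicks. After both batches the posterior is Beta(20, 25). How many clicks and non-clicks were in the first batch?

4 clicks and 10 non-clicks

Because Beta–binomial updating is additive in the counts, the combined data contributed (α_post−α_prior, β_post−β_prior) successes and failures.
Total across both batches: 20−13=7 clicks, 25−11=14 non-clicks.
Subtract the second batch: 7−3=4 clicks and 14−4=10 non-clicks.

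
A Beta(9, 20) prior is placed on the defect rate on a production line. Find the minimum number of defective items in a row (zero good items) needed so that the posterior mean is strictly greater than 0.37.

k = 3

After k defective items and 0 good items the posterior is Beta(9+k, 20), with mean (9+k)/(9+20+k).
Set (9+k)/(29+k) > 0.37 and solve: k > (0.37·29 − 9)/(1 − 0.37) = 2.746.
The smallest integer exceeding 2.746 is 3, and checking k=3: (12)/(32) = 0.3750 > 0.37.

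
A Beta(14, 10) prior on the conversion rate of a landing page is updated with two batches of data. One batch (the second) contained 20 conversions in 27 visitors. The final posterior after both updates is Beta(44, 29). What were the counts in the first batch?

10 conversions and 12 bounces

Sequential conjugate updates are equivalent to a single update on the pooled data, so total successes = posterior α − prior α and total failures = posterior β − prior β.
Total across both batches: 44−14=30 conversions, 29−10=19 bounces.
Subtract the second batch: 30−20=10 conversions and 19−7=12 bounces.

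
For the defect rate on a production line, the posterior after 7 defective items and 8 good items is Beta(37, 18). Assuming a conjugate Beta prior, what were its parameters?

Beta is conjugate to the binomial likelihood: posterior = Beta(α+s, β+f).
Subtract the data counts: 37−7=30, 18−8=10.

Beta(30, 10)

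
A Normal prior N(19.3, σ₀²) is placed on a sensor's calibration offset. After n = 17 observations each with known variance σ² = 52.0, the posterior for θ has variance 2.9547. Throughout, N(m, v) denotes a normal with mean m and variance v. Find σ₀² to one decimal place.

For the Normal–Normal model with known σ², precisions add: τ_n = τ₀ + n/σ².
So 1/σ₀² = 1/2.9547 − 17/52.0 = 0.338444 − 0.326923 = 0.011521.
Hence σ₀² = 1/0.011521 ≈ 86.8.

σ₀² = 86.8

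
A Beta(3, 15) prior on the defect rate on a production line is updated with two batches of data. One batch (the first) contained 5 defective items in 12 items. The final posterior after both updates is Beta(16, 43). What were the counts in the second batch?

Because Beta–binomial updating is additive in the counts, the combined data contributed (α_post−α_prior, β_post−β_prior) successes and failures.
Total across both batches: 16−3=13 defective items, 43−15=28 good items.
Subtract the first batch: 13−5=8 defective items and 28−7=21 good items.

8 defective items and 21 good items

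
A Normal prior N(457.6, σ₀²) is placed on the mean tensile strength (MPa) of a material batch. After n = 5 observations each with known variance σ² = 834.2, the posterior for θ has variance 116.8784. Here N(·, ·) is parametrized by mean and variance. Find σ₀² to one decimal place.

For the Normal–Normal model with known σ², precisions add: τ_n = τ₀ + n/σ².
So 1/σ₀² = 1/116.8784 − 5/834.2 = 0.008556 − 0.005994 = 0.002562.
Hence σ₀² = 1/0.002562 ≈ 390.3.

σ₀² = 390.3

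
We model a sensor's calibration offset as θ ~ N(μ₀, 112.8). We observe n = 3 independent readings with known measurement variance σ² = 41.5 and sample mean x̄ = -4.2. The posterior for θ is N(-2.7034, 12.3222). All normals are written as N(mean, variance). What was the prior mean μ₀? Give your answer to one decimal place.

With known observation variance, the Normal–Normal posterior has precision τ_n = τ₀ + n/σ² and mean μ_n = (τ₀μ₀ + (n/σ²)x̄)/τ_n.
Here τ₀ = 1/112.8 = 0.008865 and τ_data = 3/41.5 = 0.072289, so τ_n = 0.081154.
Rearranging for μ₀: μ₀ = (μ_n·τ_n − τ_data·x̄)/τ₀ = (-2.7034·0.081154 − 0.072289·-4.2) / 0.008865 = 0.084222/0.008865 ≈ 9.5.

μ₀ = 9.5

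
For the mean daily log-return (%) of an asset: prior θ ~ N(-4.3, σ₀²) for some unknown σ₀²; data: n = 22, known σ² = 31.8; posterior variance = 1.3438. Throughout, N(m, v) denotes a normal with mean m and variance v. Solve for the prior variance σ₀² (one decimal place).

σ₀² = 19.1

For the Normal–Normal model with known σ², precisions add: τ_n = τ₀ + n/σ².
So 1/σ₀² = 1/1.3438 − 22/31.8 = 0.744158 − 0.691824 = 0.052334.
Hence σ₀² = 1/0.052334 ≈ 19.1.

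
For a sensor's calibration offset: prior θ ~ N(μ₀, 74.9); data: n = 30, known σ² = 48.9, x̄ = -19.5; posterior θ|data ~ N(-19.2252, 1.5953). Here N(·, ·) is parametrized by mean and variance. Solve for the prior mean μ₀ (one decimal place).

The posterior mean is a precision-weighted average: μ_n = (τ₀μ₀ + τ_data·x̄)/(τ₀+τ_data), with τ₀=1/σ₀² and τ_data=n/σ².
Here τ₀ = 1/74.9 = 0.013351 and τ_data = 30/48.9 = 0.613497, so τ_n = 0.626848.
Rearranging for μ₀: μ₀ = (μ_n·τ_n − τ_data·x̄)/τ₀ = (-19.2252·0.626848 − 0.613497·-19.5) / 0.013351 = -0.088087/0.013351 ≈ -6.6.

μ₀ = -6.6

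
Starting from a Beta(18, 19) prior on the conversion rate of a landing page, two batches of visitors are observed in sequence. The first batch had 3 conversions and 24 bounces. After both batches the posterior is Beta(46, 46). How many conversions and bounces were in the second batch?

Sequential conjugate updates are equivalent to a single update on the pooled data, so total successes = posterior α − prior α and total failures = posterior β − prior β.
Total across both batches: 46−18=28 conversions, 46−19=27 bounces.
Subtract the first batch: 28−3=25 conversions and 27−24=3 bounces.

25 conversions and 3 bounces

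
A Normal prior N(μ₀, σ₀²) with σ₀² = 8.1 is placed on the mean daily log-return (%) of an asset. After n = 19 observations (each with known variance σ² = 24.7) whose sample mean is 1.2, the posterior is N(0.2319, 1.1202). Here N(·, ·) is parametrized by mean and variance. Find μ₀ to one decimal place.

The posterior mean is a precision-weighted average: μ_n = (τ₀μ₀ + τ_data·x̄)/(τ₀+τ_data), with τ₀=1/σ₀² and τ_data=n/σ².
Here τ₀ = 1/8.1 = 0.123457 and τ_data = 19/24.7 = 0.769231, so τ_n = 0.892688.
Rearranging for μ₀: μ₀ = (μ_n·τ_n − τ_data·x̄)/τ₀ = (0.2319·0.892688 − 0.769231·1.2) / 0.123457 = -0.716063/0.123457 ≈ -5.8.

μ₀ = -5.8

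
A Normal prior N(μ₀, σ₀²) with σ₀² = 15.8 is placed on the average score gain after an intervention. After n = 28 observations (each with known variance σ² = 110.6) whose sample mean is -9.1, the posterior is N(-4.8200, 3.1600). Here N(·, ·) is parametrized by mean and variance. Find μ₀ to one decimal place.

μ₀ = 12.3

With known observation variance, the Normal–Normal posterior has precision τ_n = τ₀ + n/σ² and mean μ_n = (τ₀μ₀ + (n/σ²)x̄)/τ_n.
Here τ₀ = 1/15.8 = 0.063291 and τ_data = 28/110.6 = 0.253165, so τ_n = 0.316456.
Rearranging for μ₀: μ₀ = (μ_n·τ_n − τ_data·x̄)/τ₀ = (-4.8200·0.316456 − 0.253165·-9.1) / 0.063291 = 0.778484/0.063291 ≈ 12.3.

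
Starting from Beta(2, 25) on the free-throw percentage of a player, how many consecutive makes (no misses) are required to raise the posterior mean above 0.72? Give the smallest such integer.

k = 63

After k makes and 0 misses the posterior is Beta(2+k, 25), with mean (2+k)/(2+25+k).
Set (2+k)/(27+k) > 0.72 and solve: k > (0.72·27 − 2)/(1 − 0.72) = 62.286.
The smallest integer exceeding 62.286 is 63, and checking k=63: (65)/(90) = 0.7222 > 0.72.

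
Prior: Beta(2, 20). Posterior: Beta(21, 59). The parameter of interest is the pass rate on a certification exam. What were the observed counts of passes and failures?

A Beta(α, β) prior with s successes and f failures in binomial data gives a Beta(α+s, β+f) posterior.
Match parameters: s=21−2=19, f=59−20=39.

19 passes and 39 failures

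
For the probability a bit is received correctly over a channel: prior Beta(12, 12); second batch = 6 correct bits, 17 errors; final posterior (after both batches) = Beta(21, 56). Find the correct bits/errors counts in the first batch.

Because Beta–binomial updating is additive in the counts, the combined data contributed (α_post−α_prior, β_post−β_prior) successes and failures.
Total across both batches: 21−12=9 correct bits, 56−12=44 errors.
Subtract the second batch: 9−6=3 correct bits and 44−17=27 errors.

3 correct bits and 27 errors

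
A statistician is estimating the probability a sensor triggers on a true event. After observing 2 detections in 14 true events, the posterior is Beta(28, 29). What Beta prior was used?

A Beta(a, b) prior with s successes and f failures in binomial data gives a Beta(a+s, b+f) posterior.
Subtract the data counts: 28−2=26, 29−12=17.

Beta(26, 17)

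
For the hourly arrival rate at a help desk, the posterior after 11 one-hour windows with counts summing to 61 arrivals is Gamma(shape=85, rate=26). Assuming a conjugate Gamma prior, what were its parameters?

A Gamma(α, β) prior (rate parametrization) on a Poisson rate with n observations summing to S gives posterior Gamma(α+S, β+n).
So α = 85 − 61 = 24 and β = 26 − 11 = 15.

Gamma(shape=24, rate=15)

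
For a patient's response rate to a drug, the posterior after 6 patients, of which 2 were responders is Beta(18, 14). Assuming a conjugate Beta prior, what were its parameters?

A Beta(a, b) prior with s successes and f failures in binomial data gives a Beta(a+s, b+f) posterior.
So a = 18 − 2 = 16 and b = 14 − 4 = 10.

Beta(16, 10)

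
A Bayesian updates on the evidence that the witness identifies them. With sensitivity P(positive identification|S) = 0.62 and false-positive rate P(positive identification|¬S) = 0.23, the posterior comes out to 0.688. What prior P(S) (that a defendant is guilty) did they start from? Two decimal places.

In odds form, posterior odds = prior odds × likelihood ratio, so prior odds = posterior odds ÷ LR.
Posterior odds = 0.688/(1−0.688) = 2.2051. LR = 0.62/0.23 = 2.6957.
Prior odds = 2.2051/2.6957 = 0.8180, so P(S) = 0.8180/(1+0.8180) ≈ 0.45.

P(S) = 0.45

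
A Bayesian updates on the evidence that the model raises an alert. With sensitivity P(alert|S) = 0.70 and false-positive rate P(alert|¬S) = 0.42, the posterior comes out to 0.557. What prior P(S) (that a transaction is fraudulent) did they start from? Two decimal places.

In odds form, posterior odds = prior odds × likelihood ratio, so prior odds = posterior odds ÷ LR.
Posterior odds = 0.557/(1−0.557) = 1.2573. LR = 0.70/0.42 = 1.6667.
Prior odds = 1.2573/1.6667 = 0.7544, so P(S) = 0.7544/(1+0.7544) ≈ 0.43.

P(S) = 0.43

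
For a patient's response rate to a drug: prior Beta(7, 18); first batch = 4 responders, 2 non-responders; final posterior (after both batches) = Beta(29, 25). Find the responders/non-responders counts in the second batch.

18 responders and 5 non-responders

Sequential conjugate updates are equivalent to a single update on the pooled data, so total successes = posterior α − prior α and total failures = posterior β − prior β.
Total across both batches: 29−7=22 responders, 25−18=7 non-responders.
Subtract the first batch: 22−4=18 responders and 7−2=5 non-responders.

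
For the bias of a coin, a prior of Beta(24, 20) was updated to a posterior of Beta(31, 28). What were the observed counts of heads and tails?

Beta is conjugate to the binomial likelihood: posterior = Beta(a+s, b+f).
Match parameters: s=31−24=7, f=28−20=8.

7 heads and 8 tails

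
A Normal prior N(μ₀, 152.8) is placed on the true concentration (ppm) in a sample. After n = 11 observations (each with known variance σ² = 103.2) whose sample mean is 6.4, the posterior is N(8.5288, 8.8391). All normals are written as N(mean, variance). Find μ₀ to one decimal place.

μ₀ = 43.2

With known observation variance, the Normal–Normal posterior has precision τ_n = τ₀ + n/σ² and mean μ_n = (τ₀μ₀ + (n/σ²)x̄)/τ_n.
Here τ₀ = 1/152.8 = 0.006545 and τ_data = 11/103.2 = 0.106589, so τ_n = 0.113134.
Rearranging for μ₀: μ₀ = (μ_n·τ_n − τ_data·x̄)/τ₀ = (8.5288·0.113134 − 0.106589·6.4) / 0.006545 = 0.282728/0.006545 ≈ 43.2.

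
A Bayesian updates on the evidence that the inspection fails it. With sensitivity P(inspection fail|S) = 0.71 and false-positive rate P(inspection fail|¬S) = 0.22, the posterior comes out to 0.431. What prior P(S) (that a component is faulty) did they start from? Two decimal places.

Bayes' rule in odds form gives O(S|E) = O(S)·[P(E|S)/P(E|¬S)], hence O(S) = O(S|E)/LR.
Posterior odds = 0.431/(1−0.431) = 0.7575. LR = 0.71/0.22 = 3.2273.
Prior odds = 0.7575/3.2273 = 0.2347, so P(S) = 0.2347/(1+0.2347) ≈ 0.19.

P(S) = 0.19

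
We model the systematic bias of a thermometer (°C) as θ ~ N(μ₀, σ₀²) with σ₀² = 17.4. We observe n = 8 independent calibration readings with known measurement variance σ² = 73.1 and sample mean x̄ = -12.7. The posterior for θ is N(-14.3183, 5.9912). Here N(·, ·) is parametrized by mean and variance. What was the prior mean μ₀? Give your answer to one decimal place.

μ₀ = -17.4

The posterior mean is a precision-weighted average: μ_n = (τ₀μ₀ + τ_data·x̄)/(τ₀+τ_data), with τ₀=1/σ₀² and τ_data=n/σ².
Here τ₀ = 1/17.4 = 0.057471 and τ_data = 8/73.1 = 0.109439, so τ_n = 0.166910.
Rearranging for μ₀: μ₀ = (μ_n·τ_n − τ_data·x̄)/τ₀ = (-14.3183·0.166910 − 0.109439·-12.7) / 0.057471 = -0.999992/0.057471 ≈ -17.4.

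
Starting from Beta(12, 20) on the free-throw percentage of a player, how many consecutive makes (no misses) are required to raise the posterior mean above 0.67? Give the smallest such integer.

After k makes and 0 misses the posterior is Beta(12+k, 20), with mean (12+k)/(12+20+k).
Set (12+k)/(32+k) > 0.67 and solve: k > (0.67·32 − 12)/(1 − 0.67) = 28.606.
The smallest integer exceeding 28.606 is 29.

k = 29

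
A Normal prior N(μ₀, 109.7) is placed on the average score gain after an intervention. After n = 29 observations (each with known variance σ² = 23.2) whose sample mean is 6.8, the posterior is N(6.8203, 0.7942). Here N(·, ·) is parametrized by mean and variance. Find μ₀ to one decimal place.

The posterior mean is a precision-weighted average: μ_n = (τ₀μ₀ + τ_data·x̄)/(τ₀+τ_data), with τ₀=1/σ₀² and τ_data=n/σ².
Here τ₀ = 1/109.7 = 0.009116 and τ_data = 29/23.2 = 1.250000, so τ_n = 1.259116.
Rearranging for μ₀: μ₀ = (μ_n·τ_n − τ_data·x̄)/τ₀ = (6.8203·1.259116 − 1.250000·6.8) / 0.009116 = 0.087549/0.009116 ≈ 9.6.

μ₀ = 9.6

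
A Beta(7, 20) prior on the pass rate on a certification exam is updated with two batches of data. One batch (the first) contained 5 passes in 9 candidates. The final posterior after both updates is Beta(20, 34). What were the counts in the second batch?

Sequential conjugate updates are equivalent to a single update on the pooled data, so total successes = posterior α − prior α and total failures = posterior β − prior β.
Total across both batches: 20−7=13 passes, 34−20=14 failures.
Subtract the first batch: 13−5=8 passes and 14−4=10 failures.

8 passes and 10 failures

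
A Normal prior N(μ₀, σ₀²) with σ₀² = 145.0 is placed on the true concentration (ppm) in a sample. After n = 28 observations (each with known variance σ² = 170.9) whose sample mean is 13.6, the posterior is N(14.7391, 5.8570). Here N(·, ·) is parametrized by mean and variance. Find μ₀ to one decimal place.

With known observation variance, the Normal–Normal posterior has precision τ_n = τ₀ + n/σ² and mean μ_n = (τ₀μ₀ + (n/σ²)x̄)/τ_n.
Here τ₀ = 1/145.0 = 0.006897 and τ_data = 28/170.9 = 0.163839, so τ_n = 0.170736.
Rearranging for μ₀: μ₀ = (μ_n·τ_n − τ_data·x̄)/τ₀ = (14.7391·0.170736 − 0.163839·13.6) / 0.006897 = 0.288285/0.006897 ≈ 41.8.

μ₀ = 41.8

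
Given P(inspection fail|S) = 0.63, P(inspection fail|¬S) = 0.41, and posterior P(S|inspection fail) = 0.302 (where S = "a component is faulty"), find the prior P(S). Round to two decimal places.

P(S) = 0.22

Bayes' rule in odds form gives O(S|E) = O(S)·[P(E|S)/P(E|¬S)], hence O(S) = O(S|E)/LR.
Posterior odds = 0.302/(1−0.302) = 0.4327. LR = 0.63/0.41 = 1.5366.
Prior odds = 0.4327/1.5366 = 0.2816, so P(S) = 0.2816/(1+0.2816) ≈ 0.22.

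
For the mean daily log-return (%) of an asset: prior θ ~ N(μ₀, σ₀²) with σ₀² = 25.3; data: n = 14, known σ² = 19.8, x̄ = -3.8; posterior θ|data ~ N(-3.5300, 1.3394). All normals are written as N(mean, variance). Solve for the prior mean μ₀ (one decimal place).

The posterior mean is a precision-weighted average: μ_n = (τ₀μ₀ + τ_data·x̄)/(τ₀+τ_data), with τ₀=1/σ₀² and τ_data=n/σ².
Here τ₀ = 1/25.3 = 0.039526 and τ_data = 14/19.8 = 0.707071, so τ_n = 0.746597.
Rearranging for μ₀: μ₀ = (μ_n·τ_n − τ_data·x̄)/τ₀ = (-3.5300·0.746597 − 0.707071·-3.8) / 0.039526 = 0.051382/0.039526 ≈ 1.3.

μ₀ = 1.3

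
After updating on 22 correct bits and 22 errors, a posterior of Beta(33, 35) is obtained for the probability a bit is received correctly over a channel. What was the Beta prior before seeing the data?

Beta is conjugate to the binomial likelihood: posterior = Beta(a+s, b+f).
Subtract the data counts: 33−22=11, 35−22=13.

Beta(11, 13)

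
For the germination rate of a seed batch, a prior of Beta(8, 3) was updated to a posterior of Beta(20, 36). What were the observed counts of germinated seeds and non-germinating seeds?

12 germinated seeds and 33 non-germinating seeds

A Beta(a, b) prior with s successes and f failures in binomial data gives a Beta(a+s, b+f) posterior.
Match parameters: s=20−8=12, f=36−3=33.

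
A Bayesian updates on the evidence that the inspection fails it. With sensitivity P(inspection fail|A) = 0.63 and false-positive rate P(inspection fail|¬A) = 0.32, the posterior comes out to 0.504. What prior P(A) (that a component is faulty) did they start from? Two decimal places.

P(A) = 0.34

Bayes' rule in odds form gives O(A|E) = O(A)·[P(E|A)/P(E|¬A)], hence O(A) = O(A|E)/LR.
Posterior odds = 0.504/(1−0.504) = 1.0161. LR = 0.63/0.32 = 1.9688.
Prior odds = 1.0161/1.9688 = 0.5161, so P(A) = 0.5161/(1+0.5161) ≈ 0.34.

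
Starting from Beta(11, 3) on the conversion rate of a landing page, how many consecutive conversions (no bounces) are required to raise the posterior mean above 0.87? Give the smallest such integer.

k = 10

After k conversions and 0 bounces the posterior is Beta(11+k, 3), with mean (11+k)/(11+3+k).
Set (11+k)/(14+k) > 0.87 and solve: k > (0.87·14 − 11)/(1 − 0.87) = 9.077.
The smallest integer exceeding 9.077 is 10.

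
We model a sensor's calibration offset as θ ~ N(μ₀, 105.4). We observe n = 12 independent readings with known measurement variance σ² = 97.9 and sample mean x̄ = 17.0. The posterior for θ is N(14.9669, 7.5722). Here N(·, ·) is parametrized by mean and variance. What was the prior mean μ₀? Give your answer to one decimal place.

The posterior mean is a precision-weighted average: μ_n = (τ₀μ₀ + τ_data·x̄)/(τ₀+τ_data), with τ₀=1/σ₀² and τ_data=n/σ².
Here τ₀ = 1/105.4 = 0.009488 and τ_data = 12/97.9 = 0.122574, so τ_n = 0.132062.
Rearranging for μ₀: μ₀ = (μ_n·τ_n − τ_data·x̄)/τ₀ = (14.9669·0.132062 − 0.122574·17.0) / 0.009488 = -0.107199/0.009488 ≈ -11.3.

μ₀ = -11.3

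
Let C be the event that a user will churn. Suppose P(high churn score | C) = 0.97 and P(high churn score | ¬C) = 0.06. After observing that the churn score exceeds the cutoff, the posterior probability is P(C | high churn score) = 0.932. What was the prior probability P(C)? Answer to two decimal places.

Bayes' rule in odds form gives O(C|E) = O(C)·[P(E|C)/P(E|¬C)], hence O(C) = O(C|E)/LR.
Posterior odds = 0.932/(1−0.932) = 13.7059. LR = 0.97/0.06 = 16.1667.
Prior odds = 13.7059/16.1667 = 0.8478, so P(C) = 0.8478/(1+0.8478) ≈ 0.46.

P(C) = 0.46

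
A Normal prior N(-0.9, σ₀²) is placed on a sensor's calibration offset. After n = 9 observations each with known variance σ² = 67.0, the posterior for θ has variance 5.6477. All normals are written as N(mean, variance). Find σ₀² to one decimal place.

σ₀² = 23.4

For the Normal–Normal model with known σ², precisions add: τ_n = τ₀ + n/σ².
So 1/σ₀² = 1/5.6477 − 9/67.0 = 0.177063 − 0.134328 = 0.042735.
Hence σ₀² = 1/0.042735 ≈ 23.4.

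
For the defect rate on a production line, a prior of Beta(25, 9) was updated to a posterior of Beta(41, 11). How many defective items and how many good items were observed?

16 defective items and 2 good items

A Beta(α, β) prior with s successes and f failures in binomial data gives a Beta(α+s, β+f) posterior.
Match parameters: s=41−25=16, f=11−9=2.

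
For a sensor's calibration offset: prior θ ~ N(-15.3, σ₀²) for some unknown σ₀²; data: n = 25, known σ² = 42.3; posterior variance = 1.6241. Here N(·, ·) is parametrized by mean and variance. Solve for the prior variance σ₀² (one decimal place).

Posterior precision equals prior precision plus data precision: 1/σ_n² = 1/σ₀² + n/σ².
So 1/σ₀² = 1/1.6241 − 25/42.3 = 0.615726 − 0.591017 = 0.024709.
Hence σ₀² = 1/0.024709 ≈ 40.5.

σ₀² = 40.5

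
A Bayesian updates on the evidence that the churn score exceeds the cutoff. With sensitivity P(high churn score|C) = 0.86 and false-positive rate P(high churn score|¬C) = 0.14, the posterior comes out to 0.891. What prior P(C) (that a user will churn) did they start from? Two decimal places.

P(C) = 0.57

Bayes' rule in odds form gives O(C|E) = O(C)·[P(E|C)/P(E|¬C)], hence O(C) = O(C|E)/LR.
Posterior odds = 0.891/(1−0.891) = 8.1743. LR = 0.86/0.14 = 6.1429.
Prior odds = 8.1743/6.1429 = 1.3307, so P(C) = 1.3307/(1+1.3307) ≈ 0.57.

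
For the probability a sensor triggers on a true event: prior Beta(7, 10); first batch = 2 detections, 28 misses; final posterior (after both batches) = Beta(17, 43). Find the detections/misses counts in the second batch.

Sequential conjugate updates are equivalent to a single update on the pooled data, so total successes = posterior α − prior α and total failures = posterior β − prior β.
Total across both batches: 17−7=10 detections, 43−10=33 misses.
Subtract the first batch: 10−2=8 detections and 33−28=5 misses.

8 detections and 5 misses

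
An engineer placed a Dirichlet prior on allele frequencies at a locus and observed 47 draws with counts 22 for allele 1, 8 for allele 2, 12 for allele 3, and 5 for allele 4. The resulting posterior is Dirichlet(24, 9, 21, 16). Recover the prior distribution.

For a Dirichlet(α) prior with multinomial counts c, the posterior is Dirichlet(α + c) componentwise.
Subtract each count from the matching posterior parameter: 24−22=2, 9−8=1, 21−12=9, 16−5=11.

Dirichlet(2, 1, 9, 11)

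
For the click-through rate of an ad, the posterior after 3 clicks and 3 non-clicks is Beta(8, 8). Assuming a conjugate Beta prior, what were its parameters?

Beta(5, 5)

A Beta(a, b) prior with s successes and f failures in binomial data gives a Beta(a+s, b+f) posterior.
Subtract the data counts: 8−3=5, 8−3=5.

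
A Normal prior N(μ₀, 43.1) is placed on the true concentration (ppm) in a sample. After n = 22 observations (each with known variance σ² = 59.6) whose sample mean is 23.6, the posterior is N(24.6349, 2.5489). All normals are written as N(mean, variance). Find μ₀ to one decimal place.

With known observation variance, the Normal–Normal posterior has precision τ_n = τ₀ + n/σ² and mean μ_n = (τ₀μ₀ + (n/σ²)x̄)/τ_n.
Here τ₀ = 1/43.1 = 0.023202 and τ_data = 22/59.6 = 0.369128, so τ_n = 0.392330.
Rearranging for μ₀: μ₀ = (μ_n·τ_n − τ_data·x̄)/τ₀ = (24.6349·0.392330 − 0.369128·23.6) / 0.023202 = 0.953590/0.023202 ≈ 41.1.

μ₀ = 41.1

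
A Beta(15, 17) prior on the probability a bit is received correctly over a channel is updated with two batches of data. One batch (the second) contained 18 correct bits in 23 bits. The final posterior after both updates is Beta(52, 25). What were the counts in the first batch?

19 correct bits and 3 errors

Because Beta–binomial updating is additive in the counts, the combined data contributed (α_post−α_prior, β_post−β_prior) successes and failures.
Total across both batches: 52−15=37 correct bits, 25−17=8 errors.
Subtract the second batch: 37−18=19 correct bits and 8−5=3 errors.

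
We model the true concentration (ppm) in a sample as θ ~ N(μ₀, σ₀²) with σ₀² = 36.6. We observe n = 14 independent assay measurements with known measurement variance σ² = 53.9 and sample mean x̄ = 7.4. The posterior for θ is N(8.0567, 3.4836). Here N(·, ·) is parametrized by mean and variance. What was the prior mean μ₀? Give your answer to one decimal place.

With known observation variance, the Normal–Normal posterior has precision τ_n = τ₀ + n/σ² and mean μ_n = (τ₀μ₀ + (n/σ²)x̄)/τ_n.
Here τ₀ = 1/36.6 = 0.027322 and τ_data = 14/53.9 = 0.259740, so τ_n = 0.287062.
Rearranging for μ₀: μ₀ = (μ_n·τ_n − τ_data·x̄)/τ₀ = (8.0567·0.287062 − 0.259740·7.4) / 0.027322 = 0.390696/0.027322 ≈ 14.3.

μ₀ = 14.3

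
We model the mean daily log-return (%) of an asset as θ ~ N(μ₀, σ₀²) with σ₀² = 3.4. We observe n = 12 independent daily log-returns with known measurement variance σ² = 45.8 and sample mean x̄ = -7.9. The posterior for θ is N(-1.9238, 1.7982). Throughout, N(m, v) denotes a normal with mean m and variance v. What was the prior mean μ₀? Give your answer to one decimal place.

The posterior mean is a precision-weighted average: μ_n = (τ₀μ₀ + τ_data·x̄)/(τ₀+τ_data), with τ₀=1/σ₀² and τ_data=n/σ².
Here τ₀ = 1/3.4 = 0.294118 and τ_data = 12/45.8 = 0.262009, so τ_n = 0.556127.
Rearranging for μ₀: μ₀ = (μ_n·τ_n − τ_data·x̄)/τ₀ = (-1.9238·0.556127 − 0.262009·-7.9) / 0.294118 = 0.999994/0.294118 ≈ 3.4.

μ₀ = 3.4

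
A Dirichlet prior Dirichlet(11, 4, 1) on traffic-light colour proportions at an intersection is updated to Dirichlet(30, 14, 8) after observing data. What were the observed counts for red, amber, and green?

counts (19, 10, 7)

For a Dirichlet(α) prior with multinomial counts c, the posterior is Dirichlet(α + c) componentwise.
Counts are posterior − prior componentwise: 30−11=19, 14−4=10, 8−1=7.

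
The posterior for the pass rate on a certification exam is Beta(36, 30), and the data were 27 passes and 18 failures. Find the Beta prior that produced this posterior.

Beta is conjugate to the binomial likelihood: posterior = Beta(α+s, β+f).
Subtract the data counts: 36−27=9, 30−18=12.

Beta(9, 12)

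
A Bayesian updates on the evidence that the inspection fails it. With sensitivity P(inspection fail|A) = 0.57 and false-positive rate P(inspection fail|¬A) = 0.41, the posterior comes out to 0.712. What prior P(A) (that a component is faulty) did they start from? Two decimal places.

In odds form, posterior odds = prior odds × likelihood ratio, so prior odds = posterior odds ÷ LR.
Posterior odds = 0.712/(1−0.712) = 2.4722. LR = 0.57/0.41 = 1.3902.
Prior odds = 2.4722/1.3902 = 1.7783, so P(A) = 1.7783/(1+1.7783) ≈ 0.64.

P(A) = 0.64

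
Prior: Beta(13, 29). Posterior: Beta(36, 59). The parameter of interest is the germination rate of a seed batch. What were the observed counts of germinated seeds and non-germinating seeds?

23 germinated seeds and 30 non-germinating seeds

Beta is conjugate to the binomial likelihood: posterior = Beta(α+s, β+f).
Match parameters: s=36−13=23, f=59−29=30.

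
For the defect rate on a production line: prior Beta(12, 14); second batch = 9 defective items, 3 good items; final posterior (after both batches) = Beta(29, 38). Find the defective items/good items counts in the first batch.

Sequential conjugate updates are equivalent to a single update on the pooled data, so total successes = posterior α − prior α and total failures = posterior β − prior β.
Total across both batches: 29−12=17 defective items, 38−14=24 good items.
Subtract the second batch: 17−9=8 defective items and 24−3=21 good items.

8 defective items and 21 good items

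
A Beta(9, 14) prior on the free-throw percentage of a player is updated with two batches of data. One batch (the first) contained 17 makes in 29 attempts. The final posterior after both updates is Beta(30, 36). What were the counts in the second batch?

4 makes and 10 misses

Sequential conjugate updates are equivalent to a single update on the pooled data, so total successes = posterior α − prior α and total failures = posterior β − prior β.
Total across both batches: 30−9=21 makes, 36−14=22 misses.
Subtract the first batch: 21−17=4 makes and 22−12=10 misses.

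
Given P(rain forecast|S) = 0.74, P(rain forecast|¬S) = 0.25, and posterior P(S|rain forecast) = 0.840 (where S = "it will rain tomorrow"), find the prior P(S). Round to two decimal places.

Bayes' rule in odds form gives O(S|E) = O(S)·[P(E|S)/P(E|¬S)], hence O(S) = O(S|E)/LR.
Posterior odds = 0.840/(1−0.840) = 5.2500. LR = 0.74/0.25 = 2.9600.
Prior odds = 5.2500/2.9600 = 1.7736, so P(S) = 1.7736/(1+1.7736) ≈ 0.64.

P(S) = 0.64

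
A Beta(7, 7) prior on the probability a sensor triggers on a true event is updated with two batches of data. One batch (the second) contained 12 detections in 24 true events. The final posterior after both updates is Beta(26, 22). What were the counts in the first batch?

Because Beta–binomial updating is additive in the counts, the combined data contributed (α_post−α_prior, β_post−β_prior) successes and failures.
Total across both batches: 26−7=19 detections, 22−7=15 misses.
Subtract the second batch: 19−12=7 detections and 15−12=3 misses.

7 detections and 3 misses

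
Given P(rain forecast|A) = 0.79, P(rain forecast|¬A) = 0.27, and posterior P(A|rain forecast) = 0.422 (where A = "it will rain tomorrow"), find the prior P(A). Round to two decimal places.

In odds form, posterior odds = prior odds × likelihood ratio, so prior odds = posterior odds ÷ LR.
Posterior odds = 0.422/(1−0.422) = 0.7301. LR = 0.79/0.27 = 2.9259.
Prior odds = 0.7301/2.9259 = 0.2495, so P(A) = 0.2495/(1+0.2495) ≈ 0.20.

P(A) = 0.20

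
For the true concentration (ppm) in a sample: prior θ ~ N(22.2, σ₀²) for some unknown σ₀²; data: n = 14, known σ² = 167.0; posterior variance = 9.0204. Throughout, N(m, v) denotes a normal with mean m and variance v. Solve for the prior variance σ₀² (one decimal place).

For the Normal–Normal model with known σ², precisions add: τ_n = τ₀ + n/σ².
So 1/σ₀² = 1/9.0204 − 14/167.0 = 0.110860 − 0.083832 = 0.027028.
Hence σ₀² = 1/0.027028 ≈ 37.0.

σ₀² = 37.0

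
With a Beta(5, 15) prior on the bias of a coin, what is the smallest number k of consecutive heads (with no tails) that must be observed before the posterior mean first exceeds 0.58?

After k heads and 0 tails the posterior is Beta(5+k, 15), with mean (5+k)/(5+15+k).
Set (5+k)/(20+k) > 0.58 and solve: k > (0.58·20 − 5)/(1 − 0.58) = 15.714.
The smallest integer exceeding 15.714 is 16.

k = 16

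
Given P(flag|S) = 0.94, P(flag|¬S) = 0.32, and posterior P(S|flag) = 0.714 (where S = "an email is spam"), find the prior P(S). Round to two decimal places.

In odds form, posterior odds = prior odds × likelihood ratio, so prior odds = posterior odds ÷ LR.
Posterior odds = 0.714/(1−0.714) = 2.4965. LR = 0.94/0.32 = 2.9375.
Prior odds = 2.4965/2.9375 = 0.8499, so P(S) = 0.8499/(1+0.8499) ≈ 0.46.

P(S) = 0.46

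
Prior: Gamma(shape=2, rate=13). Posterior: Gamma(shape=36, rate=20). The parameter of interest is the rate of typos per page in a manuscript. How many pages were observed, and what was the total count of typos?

Gamma–Poisson conjugacy: posterior shape = α + Σxᵢ, posterior rate = β + n.
Matching: Σxᵢ = 36 − 2 = 34 and n = 20 − 13 = 7.

n = 7 pages with total 34 typos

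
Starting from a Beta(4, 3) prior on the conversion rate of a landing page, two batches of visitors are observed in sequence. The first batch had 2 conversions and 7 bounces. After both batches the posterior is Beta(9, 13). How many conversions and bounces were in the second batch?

Sequential conjugate updates are equivalent to a single update on the pooled data, so total successes = posterior α − prior α and total failures = posterior β − prior β.
Total across both batches: 9−4=5 conversions, 13−3=10 bounces.
Subtract the first batch: 5−2=3 conversions and 10−7=3 bounces.

3 conversions and 3 bounces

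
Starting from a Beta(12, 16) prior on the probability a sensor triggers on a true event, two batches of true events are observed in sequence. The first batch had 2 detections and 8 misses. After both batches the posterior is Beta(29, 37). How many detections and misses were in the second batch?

Sequential conjugate updates are equivalent to a single update on the pooled data, so total successes = posterior α − prior α and total failures = posterior β − prior β.
Total across both batches: 29−12=17 detections, 37−16=21 misses.
Subtract the first batch: 17−2=15 detections and 21−8=13 misses.

15 detections and 13 misses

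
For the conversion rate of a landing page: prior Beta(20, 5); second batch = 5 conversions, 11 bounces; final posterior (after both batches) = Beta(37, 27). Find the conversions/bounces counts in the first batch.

Because Beta–binomial updating is additive in the counts, the combined data contributed (α_post−α_prior, β_post−β_prior) successes and failures.
Total across both batches: 37−20=17 conversions, 27−5=22 bounces.
Subtract the second batch: 17−5=12 conversions and 22−11=11 bounces.

12 conversions and 11 bounces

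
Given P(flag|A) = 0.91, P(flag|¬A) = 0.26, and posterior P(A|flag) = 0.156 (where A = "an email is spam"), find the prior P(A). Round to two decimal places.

P(A) = 0.05

In odds form, posterior odds = prior odds × likelihood ratio, so prior odds = posterior odds ÷ LR.
Posterior odds = 0.156/(1−0.156) = 0.1848. LR = 0.91/0.26 = 3.5000.
Prior odds = 0.1848/3.5000 = 0.0528, so P(A) = 0.0528/(1+0.0528) ≈ 0.05.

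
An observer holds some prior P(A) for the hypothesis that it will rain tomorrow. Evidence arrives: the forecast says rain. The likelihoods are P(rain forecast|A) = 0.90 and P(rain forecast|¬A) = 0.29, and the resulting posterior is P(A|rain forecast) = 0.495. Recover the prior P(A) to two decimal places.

P(A) = 0.24

Bayes' rule in odds form gives O(A|E) = O(A)·[P(E|A)/P(E|¬A)], hence O(A) = O(A|E)/LR.
Posterior odds = 0.495/(1−0.495) = 0.9802. LR = 0.90/0.29 = 3.1034.
Prior odds = 0.9802/3.1034 = 0.3158, so P(A) = 0.3158/(1+0.3158) ≈ 0.24.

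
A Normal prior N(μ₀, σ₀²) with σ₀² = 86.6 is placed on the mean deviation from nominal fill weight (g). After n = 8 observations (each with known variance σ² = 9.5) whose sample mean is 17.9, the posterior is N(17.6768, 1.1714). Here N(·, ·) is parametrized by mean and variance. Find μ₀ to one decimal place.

With known observation variance, the Normal–Normal posterior has precision τ_n = τ₀ + n/σ² and mean μ_n = (τ₀μ₀ + (n/σ²)x̄)/τ_n.
Here τ₀ = 1/86.6 = 0.011547 and τ_data = 8/9.5 = 0.842105, so τ_n = 0.853652.
Rearranging for μ₀: μ₀ = (μ_n·τ_n − τ_data·x̄)/τ₀ = (17.6768·0.853652 − 0.842105·17.9) / 0.011547 = 0.016156/0.011547 ≈ 1.4.

μ₀ = 1.4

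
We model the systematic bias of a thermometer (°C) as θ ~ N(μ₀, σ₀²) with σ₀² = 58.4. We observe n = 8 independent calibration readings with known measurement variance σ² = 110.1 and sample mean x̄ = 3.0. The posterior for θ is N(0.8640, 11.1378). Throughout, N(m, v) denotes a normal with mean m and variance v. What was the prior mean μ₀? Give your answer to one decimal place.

μ₀ = -8.2

With known observation variance, the Normal–Normal posterior has precision τ_n = τ₀ + n/σ² and mean μ_n = (τ₀μ₀ + (n/σ²)x̄)/τ_n.
Here τ₀ = 1/58.4 = 0.017123 and τ_data = 8/110.1 = 0.072661, so τ_n = 0.089784.
Rearranging for μ₀: μ₀ = (μ_n·τ_n − τ_data·x̄)/τ₀ = (0.8640·0.089784 − 0.072661·3.0) / 0.017123 = -0.140410/0.017123 ≈ -8.2.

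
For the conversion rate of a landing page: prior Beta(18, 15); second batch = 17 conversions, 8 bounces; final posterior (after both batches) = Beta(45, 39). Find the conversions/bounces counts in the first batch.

Because Beta–binomial updating is additive in the counts, the combined data contributed (α_post−α_prior, β_post−β_prior) successes and failures.
Total across both batches: 45−18=27 conversions, 39−15=24 bounces.
Subtract the second batch: 27−17=10 conversions and 24−8=16 bounces.

10 conversions and 16 bounces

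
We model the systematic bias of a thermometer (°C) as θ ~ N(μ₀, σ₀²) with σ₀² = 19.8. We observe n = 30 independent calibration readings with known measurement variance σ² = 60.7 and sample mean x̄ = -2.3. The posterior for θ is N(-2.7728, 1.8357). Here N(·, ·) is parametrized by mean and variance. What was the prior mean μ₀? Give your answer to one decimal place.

With known observation variance, the Normal–Normal posterior has precision τ_n = τ₀ + n/σ² and mean μ_n = (τ₀μ₀ + (n/σ²)x̄)/τ_n.
Here τ₀ = 1/19.8 = 0.050505 and τ_data = 30/60.7 = 0.494234, so τ_n = 0.544739.
Rearranging for μ₀: μ₀ = (μ_n·τ_n − τ_data·x̄)/τ₀ = (-2.7728·0.544739 − 0.494234·-2.3) / 0.050505 = -0.373714/0.050505 ≈ -7.4.

μ₀ = -7.4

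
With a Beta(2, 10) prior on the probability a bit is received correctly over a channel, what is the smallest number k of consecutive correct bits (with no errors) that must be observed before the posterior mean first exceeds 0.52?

k = 9

After k correct bits and 0 errors the posterior is Beta(2+k, 10), with mean (2+k)/(2+10+k).
Set (2+k)/(12+k) > 0.52 and solve: k > (0.52·12 − 2)/(1 − 0.52) = 8.833.
The smallest integer exceeding 8.833 is 9.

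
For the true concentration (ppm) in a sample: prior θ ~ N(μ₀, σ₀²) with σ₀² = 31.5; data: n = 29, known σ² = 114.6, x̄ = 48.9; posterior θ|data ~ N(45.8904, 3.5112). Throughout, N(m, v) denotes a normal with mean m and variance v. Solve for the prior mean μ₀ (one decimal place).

The posterior mean is a precision-weighted average: μ_n = (τ₀μ₀ + τ_data·x̄)/(τ₀+τ_data), with τ₀=1/σ₀² and τ_data=n/σ².
Here τ₀ = 1/31.5 = 0.031746 and τ_data = 29/114.6 = 0.253054, so τ_n = 0.284800.
Rearranging for μ₀: μ₀ = (μ_n·τ_n − τ_data·x̄)/τ₀ = (45.8904·0.284800 − 0.253054·48.9) / 0.031746 = 0.695245/0.031746 ≈ 21.9.

μ₀ = 21.9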